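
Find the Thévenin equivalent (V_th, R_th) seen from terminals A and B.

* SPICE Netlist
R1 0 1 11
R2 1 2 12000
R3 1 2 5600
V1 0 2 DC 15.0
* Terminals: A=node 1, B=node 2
Step 1 — V_th is the open-circuit voltage V_A - V_B (nothing connected across the terminals).
Nodal analysis, taking node 2 as the 0 V reference.
Source V1 fixes V_0 = 15 V.
KCL at each unknown node (sum of currents leaving = 0; resistances in Ω):
  Node 1: (V_1 - 15)/11 + (V_1 - 0)/12000 + (V_1 - 0)/5600 = 0
Collecting terms: 0.09117 × V_1 = 1.364  =>  V_1 = 14.96 V
V_th = V_1 - V_2 = 14.96 - 0 = 14.96 V
Step 2 — R_th: zero the source — replace V1 by a short circuit (node 2 merges into node 0) — and find the resistance seen between A (node 1) and B (node 0).
Reduce the network between node 1 (A) and node 0 (B) by series/parallel combination:
  Rp1 = R1 ‖ R2 ‖ R3 (parallel, all between nodes 0 and 1) = 1/(1/11 + 1/12000 + 1/5600) = 10.97 Ω
R_th = 10.97 Ω

Final answer: V_th = 14.96 V, R_th = 10.97 Ω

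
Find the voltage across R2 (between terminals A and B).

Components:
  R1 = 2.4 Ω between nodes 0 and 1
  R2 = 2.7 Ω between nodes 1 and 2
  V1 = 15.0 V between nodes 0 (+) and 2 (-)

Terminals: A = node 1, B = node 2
R1 and R2 are in series across V1 (node 0 → node 1 → node 2), and the output A–B is taken across R2, so this is a voltage divider.
Series current: I = V1/(R1 + R2) = 15/(2.4 + 2.7) = 15/5.1 = 2.941 A
V_R2 = I × R2 = V1 × R2/(R1 + R2) = 15 × 2.7/5.1 = 7.941 V

Final answer: 7.941 V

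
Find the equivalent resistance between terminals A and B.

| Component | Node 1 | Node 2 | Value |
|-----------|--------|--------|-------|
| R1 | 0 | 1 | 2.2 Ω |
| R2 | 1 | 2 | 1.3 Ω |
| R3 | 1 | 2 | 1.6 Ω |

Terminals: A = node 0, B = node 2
Reduce the network between node 0 (A) and node 2 (B) by series/parallel combination:
  Rp1 = R2 ‖ R3 (parallel, both between nodes 1 and 2) = 1/(1/1.3 + 1/1.6) = 0.7172 Ω
  Rs1 = R1 + Rp1 (series, joined only at node 1) = 2.2 + 0.7172 = 2.917 Ω
R_eq = 2.917 Ω

Final answer: 2.917 Ω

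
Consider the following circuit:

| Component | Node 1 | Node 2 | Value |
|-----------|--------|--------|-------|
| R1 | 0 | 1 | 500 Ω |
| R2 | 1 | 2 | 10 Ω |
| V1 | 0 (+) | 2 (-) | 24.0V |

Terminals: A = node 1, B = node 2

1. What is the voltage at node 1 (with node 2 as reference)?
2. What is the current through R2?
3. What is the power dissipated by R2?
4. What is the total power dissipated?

Nodal analysis, taking node 2 as the 0 V reference.
Source V1 fixes V_0 = 24 V.
KCL at each unknown node (sum of currents leaving = 0; resistances in Ω):
  Node 1: (V_1 - 24)/500 + (V_1 - 0)/10 = 0
Collecting terms: 0.102 × V_1 = 0.048  =>  V_1 = 0.4706 V
Part 1:
  Read off the nodal solution: V_1 = 0.4706 V
Part 2:
  I_R2 = (V_1 - V_2)/R2 = (0.4706 - 0)/10 = 0.04706 A
  Magnitude: I_R2 = 0.04706 A
Part 3:
  I_R2 = (V_1 - V_2)/R2 = (0.4706 - 0)/10 = 0.04706 A
  P_R2 = I_R2² × R2 = (0.04706)² × 10 = 0.02215 W
Part 4:
  Power in each resistor, P = (ΔV)²/R:
    P_R1 = (24 - 0.4706)²/500 = 1.107 W
    P_R2 = (0.4706 - 0)²/10 = 0.02215 W
  P_total = P_R1 + P_R2 = 1.129 W

Final answers:
1. V_1 = 0.4706 V
2. I_R2 = 0.04706 A
3. P_R2 = 0.02215 W
4. P_total = 1.129 W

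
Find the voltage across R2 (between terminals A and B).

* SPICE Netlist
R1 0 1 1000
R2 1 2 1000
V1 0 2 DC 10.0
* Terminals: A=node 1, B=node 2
R1 and R2 are in series across V1 (node 0 → node 1 → node 2), and the output A–B is taken across R2, so this is a voltage divider.
Series current: I = V1/(R1 + R2) = 10/(1000 + 1000) = 10/2000 = 0.005 A
V_R2 = I × R2 = V1 × R2/(R1 + R2) = 10 × 1000/2000 = 5 V

Final answer: 5 V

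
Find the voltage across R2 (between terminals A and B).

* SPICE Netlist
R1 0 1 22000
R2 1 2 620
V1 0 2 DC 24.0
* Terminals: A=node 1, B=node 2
R1 and R2 are in series across V1 (node 0 → node 1 → node 2), and the output A–B is taken across R2, so this is a voltage divider.
Series current: I = V1/(R1 + R2) = 24/(22000 + 620) = 24/22620 = 0.001061 A
V_R2 = I × R2 = V1 × R2/(R1 + R2) = 24 × 620/22620 = 0.6578 V

Final answer: 0.6578 V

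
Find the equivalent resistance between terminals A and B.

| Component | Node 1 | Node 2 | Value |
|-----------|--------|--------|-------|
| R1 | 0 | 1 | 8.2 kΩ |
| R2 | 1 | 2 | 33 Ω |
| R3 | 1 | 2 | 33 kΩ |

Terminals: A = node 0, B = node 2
Reduce the network between node 0 (A) and node 2 (B) by series/parallel combination:
  Rp1 = R2 ‖ R3 (parallel, both between nodes 1 and 2) = 1/(1/33 + 1/33000) = 32.97 Ω
  Rs1 = R1 + Rp1 (series, joined only at node 1) = 8200 + 32.97 = 8233 Ω
R_eq = 8.233 kΩ

Final answer: 8.233 kΩ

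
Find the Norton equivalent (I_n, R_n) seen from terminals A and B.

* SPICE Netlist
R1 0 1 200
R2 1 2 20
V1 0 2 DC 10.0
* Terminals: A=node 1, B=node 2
Find the Thévenin equivalent first; then I_n = V_th/R_th and R_n = R_th.
Step 1 — V_th is the open-circuit voltage V_A - V_B (nothing connected across the terminals).
Nodal analysis, taking node 2 as the 0 V reference.
Source V1 fixes V_0 = 10 V.
KCL at each unknown node (sum of currents leaving = 0; resistances in Ω):
  Node 1: (V_1 - 10)/200 + (V_1 - 0)/20 = 0
Collecting terms: 0.055 × V_1 = 0.05  =>  V_1 = 0.9091 V
V_th = V_1 - V_2 = 0.9091 - 0 = 0.9091 V
Step 2 — R_th: zero the source — replace V1 by a short circuit (node 2 merges into node 0) — and find the resistance seen between A (node 1) and B (node 0).
Reduce the network between node 1 (A) and node 0 (B) by series/parallel combination:
  Rp1 = R1 ‖ R2 (parallel, both between nodes 0 and 1) = 1/(1/200 + 1/20) = 18.18 Ω
R_th = 18.18 Ω
I_n = V_th/R_th = 0.9091/18.18 = 0.05 A, and R_n = R_th = 18.18 Ω

Final answer: I_n = 0.05 A, R_n = 18.18 Ω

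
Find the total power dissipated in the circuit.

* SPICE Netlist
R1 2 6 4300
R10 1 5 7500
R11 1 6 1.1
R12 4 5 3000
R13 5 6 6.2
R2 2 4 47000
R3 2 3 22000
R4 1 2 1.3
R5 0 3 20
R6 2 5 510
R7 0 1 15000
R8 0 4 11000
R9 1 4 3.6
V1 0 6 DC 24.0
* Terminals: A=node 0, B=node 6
Nodal analysis, taking node 6 as the 0 V reference.
Source V1 fixes V_0 = 24 V.
KCL at each unknown node (sum of currents leaving = 0; resistances in Ω):
  Node 1: (V_1 - V_2)/1.3 + (V_1 - 24)/15000 + (V_1 - V_4)/3.6 + (V_1 - V_5)/7500 + (V_1 - 0)/1.1 = 0
  Node 2: (V_2 - 0)/4300 + (V_2 - V_4)/47000 + (V_2 - V_3)/22000 + (V_2 - V_1)/1.3 + (V_2 - V_5)/510 = 0
  Node 3: (V_3 - V_2)/22000 + (V_3 - 24)/20 = 0
  Node 4: (V_4 - V_2)/47000 + (V_4 - 24)/11000 + (V_4 - V_1)/3.6 + (V_4 - V_5)/3000 = 0
  Node 5: (V_5 - V_2)/510 + (V_5 - V_1)/7500 + (V_5 - V_4)/3000 + (V_5 - 0)/6.2 = 0
Collecting terms (coefficients in siemens):
  1.956·V_1 - 0.7692·V_2 - 0.2778·V_4 - 0.0001333·V_5 = 0.0016
  0.7715·V_2 - 0.7692·V_1 - 0.00004545·V_3 - 0.00002128·V_4 - 0.001961·V_5 = 0
  0.05005·V_3 - 0.00004545·V_2 = 1.2
  0.2782·V_4 - 0.2778·V_1 - 0.00002128·V_2 - 0.0003333·V_5 = 0.002182
  0.1637·V_5 - 0.0001333·V_1 - 0.001961·V_2 - 0.0003333·V_4 = 0
Solving these 5 simultaneous equations (Gaussian elimination) gives:
  V_1 = 0.005335 V, V_2 = 0.006733 V, V_3 = 23.98 V, V_4 = 0.01317 V
  V_5 = 0.0001118 V
Power in each resistor, P = (ΔV)²/R:
  P_R1 = (0.006733 - 0)²/4300 = 0.00000001054 W
  P_R2 = (0.006733 - 0.01317)²/47000 = 0.0000000008814 W
  P_R3 = (0.006733 - 23.98)²/22000 = 0.02612 W
  P_R4 = (0.005335 - 0.006733)²/1.3 = 0.000001503 W
  P_R5 = (24 - 23.98)²/20 = 0.00002375 W
  P_R6 = (0.006733 - 0.0001118)²/510 = 0.00000008596 W
  P_R7 = (24 - 0.005335)²/15000 = 0.03838 W
  P_R8 = (24 - 0.01317)²/11000 = 0.05231 W
  P_R9 = (0.005335 - 0.01317)²/3.6 = 0.00001705 W
  P_R10 = (0.005335 - 0.0001118)²/7500 = 0.000000003638 W
  P_R11 = (0.005335 - 0)²/1.1 = 0.00002588 W
  P_R12 = (0.01317 - 0.0001118)²/3000 = 0.00000005683 W
  P_R13 = (0.0001118 - 0)²/6.2 = 0.000000002016 W
P_total = P_R1 + P_R2 + P_R3 + P_R4 + P_R5 + P_R6 + P_R7 + P_R8 + P_R9 + P_R10 + P_R11 + P_R12 + P_R13 = 0.1169 W

Final answer: 0.1169 W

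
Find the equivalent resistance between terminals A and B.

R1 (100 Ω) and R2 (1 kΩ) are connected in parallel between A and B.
Reduce the network between node 0 (A) and node 1 (B) by series/parallel combination:
  Rp1 = R1 ‖ R2 (parallel, both between nodes 0 and 1) = 1/(1/100 + 1/1000) = 90.91 Ω
R_eq = 90.91 Ω

Final answer: 90.91 Ω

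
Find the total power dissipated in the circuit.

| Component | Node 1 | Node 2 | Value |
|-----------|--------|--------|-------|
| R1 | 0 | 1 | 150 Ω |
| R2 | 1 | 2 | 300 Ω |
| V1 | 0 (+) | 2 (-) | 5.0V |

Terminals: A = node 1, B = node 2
Nodal analysis, taking node 2 as the 0 V reference.
Source V1 fixes V_0 = 5 V.
KCL at each unknown node (sum of currents leaving = 0; resistances in Ω):
  Node 1: (V_1 - 5)/150 + (V_1 - 0)/300 = 0
Collecting terms: 0.01 × V_1 = 0.03333  =>  V_1 = 3.333 V
Power in each resistor, P = (ΔV)²/R:
  P_R1 = (5 - 3.333)²/150 = 0.01852 W
  P_R2 = (3.333 - 0)²/300 = 0.03704 W
P_total = P_R1 + P_R2 = 0.05556 W

Final answer: 0.05556 W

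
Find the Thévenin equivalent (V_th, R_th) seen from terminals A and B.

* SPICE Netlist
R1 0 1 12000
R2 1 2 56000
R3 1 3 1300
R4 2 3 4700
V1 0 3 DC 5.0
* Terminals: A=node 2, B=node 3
Step 1 — V_th is the open-circuit voltage V_A - V_B (nothing connected across the terminals).
Nodal analysis, taking node 3 as the 0 V reference.
Source V1 fixes V_0 = 5 V.
KCL at each unknown node (sum of currents leaving = 0; resistances in Ω):
  Node 1: (V_1 - 5)/12000 + (V_1 - V_2)/56000 + (V_1 - 0)/1300 = 0
  Node 2: (V_2 - V_1)/56000 + (V_2 - 0)/4700 = 0
Collecting terms (coefficients in siemens):
  0.0008704·V_1 - 0.00001786·V_2 = 0.0004167
  0.0002306·V_2 - 0.00001786·V_1 = 0
Determinant D = (0.0008704)(0.0002306) - (-0.00001786)(-0.00001786) = 0.0000002004
V_1 = [(0.0004167)(0.0002306) - (-0.00001786)(0)]/D = 0.4795 V
V_2 = [(0.0008704)(0) - (0.0004167)(-0.00001786)]/D = 0.03712 V
V_th = V_2 - V_3 = 0.03712 - 0 = 0.03712 V
Step 2 — R_th: zero the source — replace V1 by a short circuit (node 3 merges into node 0) — and find the resistance seen between A (node 2) and B (node 0).
Reduce the network between node 2 (A) and node 0 (B) by series/parallel combination:
  Rp1 = R1 ‖ R3 (parallel, both between nodes 0 and 1) = 1/(1/12000 + 1/1300) = 1173 Ω
  Rs1 = R2 + Rp1 (series, joined only at node 1) = 56000 + 1173 = 57170 Ω
  Rp2 = R4 ‖ Rs1 (parallel, both between nodes 0 and 2) = 1/(1/4700 + 1/57170) = 4343 Ω
R_th = 4.343 kΩ

Final answer: V_th = 0.03712 V, R_th = 4.343 kΩ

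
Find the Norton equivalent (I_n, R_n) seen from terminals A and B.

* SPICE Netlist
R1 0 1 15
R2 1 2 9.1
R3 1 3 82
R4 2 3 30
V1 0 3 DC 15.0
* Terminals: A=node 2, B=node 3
Find the Thévenin equivalent first; then I_n = V_th/R_th and R_n = R_th.
Step 1 — V_th is the open-circuit voltage V_A - V_B (nothing connected across the terminals).
Nodal analysis, taking node 3 as the 0 V reference.
Source V1 fixes V_0 = 15 V.
KCL at each unknown node (sum of currents leaving = 0; resistances in Ω):
  Node 1: (V_1 - 15)/15 + (V_1 - V_2)/9.1 + (V_1 - 0)/82 = 0
  Node 2: (V_2 - V_1)/9.1 + (V_2 - 0)/30 = 0
Collecting terms (coefficients in siemens):
  0.1888·V_1 - 0.1099·V_2 = 1
  0.1432·V_2 - 0.1099·V_1 = 0
Determinant D = (0.1888)(0.1432) - (-0.1099)(-0.1099) = 0.01496
V_1 = [(1)(0.1432) - (-0.1099)(0)]/D = 9.575 V
V_2 = [(0.1888)(0) - (1)(-0.1099)]/D = 7.347 V
V_th = V_2 - V_3 = 7.347 - 0 = 7.347 V
Step 2 — R_th: zero the source — replace V1 by a short circuit (node 3 merges into node 0) — and find the resistance seen between A (node 2) and B (node 0).
Reduce the network between node 2 (A) and node 0 (B) by series/parallel combination:
  Rp1 = R1 ‖ R3 (parallel, both between nodes 0 and 1) = 1/(1/15 + 1/82) = 12.68 Ω
  Rs1 = R2 + Rp1 (series, joined only at node 1) = 9.1 + 12.68 = 21.78 Ω
  Rp2 = R4 ‖ Rs1 (parallel, both between nodes 0 and 2) = 1/(1/30 + 1/21.78) = 12.62 Ω
R_th = 12.62 Ω
I_n = V_th/R_th = 7.347/12.62 = 0.5822 A, and R_n = R_th = 12.62 Ω

Final answer: I_n = 0.5822 A, R_n = 12.62 Ω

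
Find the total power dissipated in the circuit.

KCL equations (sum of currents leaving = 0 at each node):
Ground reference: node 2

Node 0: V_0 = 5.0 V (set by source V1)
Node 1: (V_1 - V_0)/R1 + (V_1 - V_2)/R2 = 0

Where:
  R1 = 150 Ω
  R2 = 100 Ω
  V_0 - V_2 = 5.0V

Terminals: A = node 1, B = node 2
Nodal analysis, taking node 2 as the 0 V reference.
Source V1 fixes V_0 = 5 V.
KCL at each unknown node (sum of currents leaving = 0; resistances in Ω):
  Node 1: (V_1 - 5)/150 + (V_1 - 0)/100 = 0
Collecting terms: 0.01667 × V_1 = 0.03333  =>  V_1 = 2 V
Power in each resistor, P = (ΔV)²/R:
  P_R1 = (5 - 2)²/150 = 0.06 W
  P_R2 = (2 - 0)²/100 = 0.04 W
P_total = P_R1 + P_R2 = 0.1 W

Final answer: 0.1 W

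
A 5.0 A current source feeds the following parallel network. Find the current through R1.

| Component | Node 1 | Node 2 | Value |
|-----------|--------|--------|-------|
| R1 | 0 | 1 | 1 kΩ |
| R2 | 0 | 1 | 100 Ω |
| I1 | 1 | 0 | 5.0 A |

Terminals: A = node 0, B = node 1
All resistors sit directly between nodes 0 and 1, so they are in parallel and share one voltage V; the full source current 5 A splits among them.
1/R_par = 1/1000 + 1/100 = 0.011 S  =>  R_par = 90.91 Ω
V = I × R_par = 5 × 90.91 = 454.5 V
I_R1 = V/R1 = 454.5/1000 = 0.4545 A

Final answer: 0.4545 A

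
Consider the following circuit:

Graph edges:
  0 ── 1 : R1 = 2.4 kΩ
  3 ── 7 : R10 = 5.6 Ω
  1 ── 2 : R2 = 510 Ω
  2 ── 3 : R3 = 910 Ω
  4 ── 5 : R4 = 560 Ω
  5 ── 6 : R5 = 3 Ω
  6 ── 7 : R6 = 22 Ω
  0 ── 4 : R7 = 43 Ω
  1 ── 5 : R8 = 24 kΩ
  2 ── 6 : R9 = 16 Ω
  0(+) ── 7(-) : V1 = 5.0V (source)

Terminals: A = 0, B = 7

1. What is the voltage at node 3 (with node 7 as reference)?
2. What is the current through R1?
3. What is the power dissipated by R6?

Nodal analysis, taking node 7 as the 0 V reference.
Source V1 fixes V_0 = 5 V.
KCL at each unknown node (sum of currents leaving = 0; resistances in Ω):
  Node 1: (V_1 - 5)/2400 + (V_1 - V_2)/510 + (V_1 - V_5)/24000 = 0
  Node 2: (V_2 - V_1)/510 + (V_2 - V_3)/910 + (V_2 - V_6)/16 = 0
  Node 3: (V_3 - V_2)/910 + (V_3 - 0)/5.6 = 0
  Node 4: (V_4 - V_5)/560 + (V_4 - 5)/43 = 0
  Node 5: (V_5 - V_4)/560 + (V_5 - V_6)/3 + (V_5 - V_1)/24000 = 0
  Node 6: (V_6 - V_5)/3 + (V_6 - 0)/22 + (V_6 - V_2)/16 = 0
Collecting terms (coefficients in siemens):
  0.002419·V_1 - 0.001961·V_2 - 0.00004167·V_5 = 0.002083
  0.06556·V_2 - 0.001961·V_1 - 0.001099·V_3 - 0.0625·V_6 = 0
  0.1797·V_3 - 0.001099·V_2 = 0
  0.02504·V_4 - 0.001786·V_5 = 0.1163
  0.3352·V_5 - 0.00004167·V_1 - 0.001786·V_4 - 0.3333·V_6 = 0
  0.4413·V_6 - 0.0625·V_2 - 0.3333·V_5 = 0
Solving these 6 simultaneous equations (Gaussian elimination) gives:
  V_1 = 1.049 V, V_2 = 0.2267 V, V_3 = 0.001386 V, V_4 = 4.66 V
  V_5 = 0.2287 V, V_6 = 0.2048 V
Part 1:
  Read off the nodal solution: V_3 = 0.001386 V
Part 2:
  I_R1 = (V_0 - V_1)/R1 = (5 - 1.049)/2400 = 0.001646 A
  Magnitude: I_R1 = 0.001646 A
Part 3:
  I_R6 = (V_6 - V_7)/R6 = (0.2048 - 0)/22 = 0.009311 A
  P_R6 = I_R6² × R6 = (0.009311)² × 22 = 0.001907 W

Final answers:
1. V_3 = 0.001386 V
2. I_R1 = 0.001646 A
3. P_R6 = 0.001907 W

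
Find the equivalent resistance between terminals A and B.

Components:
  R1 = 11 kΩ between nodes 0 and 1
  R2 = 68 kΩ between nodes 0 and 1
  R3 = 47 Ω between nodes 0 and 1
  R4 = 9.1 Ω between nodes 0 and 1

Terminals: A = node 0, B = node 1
Reduce the network between node 0 (A) and node 1 (B) by series/parallel combination:
  Rp1 = R1 ‖ R2 ‖ R3 ‖ R4 (parallel, all between nodes 0 and 1) = 1/(1/11000 + 1/68000 + 1/47 + 1/9.1) = 7.618 Ω
R_eq = 7.618 Ω

Final answer: 7.618 Ω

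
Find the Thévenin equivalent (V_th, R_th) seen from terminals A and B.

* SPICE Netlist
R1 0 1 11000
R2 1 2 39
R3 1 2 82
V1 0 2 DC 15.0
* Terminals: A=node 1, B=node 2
Step 1 — V_th is the open-circuit voltage V_A - V_B (nothing connected across the terminals).
Nodal analysis, taking node 2 as the 0 V reference.
Source V1 fixes V_0 = 15 V.
KCL at each unknown node (sum of currents leaving = 0; resistances in Ω):
  Node 1: (V_1 - 15)/11000 + (V_1 - 0)/39 + (V_1 - 0)/82 = 0
Collecting terms: 0.03793 × V_1 = 0.001364  =>  V_1 = 0.03595 V
V_th = V_1 - V_2 = 0.03595 - 0 = 0.03595 V
Step 2 — R_th: zero the source — replace V1 by a short circuit (node 2 merges into node 0) — and find the resistance seen between A (node 1) and B (node 0).
Reduce the network between node 1 (A) and node 0 (B) by series/parallel combination:
  Rp1 = R1 ‖ R2 ‖ R3 (parallel, all between nodes 0 and 1) = 1/(1/11000 + 1/39 + 1/82) = 26.37 Ω
R_th = 26.37 Ω

Final answer: V_th = 0.03595 V, R_th = 26.37 Ω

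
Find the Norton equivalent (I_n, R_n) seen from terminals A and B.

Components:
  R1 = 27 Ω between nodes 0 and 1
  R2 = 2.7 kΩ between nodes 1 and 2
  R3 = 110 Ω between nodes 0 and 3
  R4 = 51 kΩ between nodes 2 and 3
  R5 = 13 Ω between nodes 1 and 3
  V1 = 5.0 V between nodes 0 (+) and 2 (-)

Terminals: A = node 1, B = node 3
Find the Thévenin equivalent first; then I_n = V_th/R_th and R_n = R_th.
Step 1 — V_th is the open-circuit voltage V_A - V_B (nothing connected across the terminals).
Nodal analysis, taking node 2 as the 0 V reference.
Source V1 fixes V_0 = 5 V.
KCL at each unknown node (sum of currents leaving = 0; resistances in Ω):
  Node 1: (V_1 - 5)/27 + (V_1 - 0)/2700 + (V_1 - V_3)/13 = 0
  Node 3: (V_3 - 5)/110 + (V_3 - 0)/51000 + (V_3 - V_1)/13 = 0
Collecting terms (coefficients in siemens):
  0.1143·V_1 - 0.07692·V_3 = 0.1852
  0.08603·V_3 - 0.07692·V_1 = 0.04545
Determinant D = (0.1143)(0.08603) - (-0.07692)(-0.07692) = 0.003919
V_1 = [(0.1852)(0.08603) - (-0.07692)(0.04545)]/D = 4.957 V
V_3 = [(0.1143)(0.04545) - (0.1852)(-0.07692)]/D = 4.961 V
V_th = V_1 - V_3 = 4.957 - 4.961 = -0.003369 V
Step 2 — R_th: zero the source — replace V1 by a short circuit (node 2 merges into node 0) — and find the resistance seen between A (node 1) and B (node 3).
Reduce the network between node 1 (A) and node 3 (B) by series/parallel combination:
  Rp1 = R1 ‖ R2 (parallel, both between nodes 0 and 1) = 1/(1/27 + 1/2700) = 26.73 Ω
  Rp2 = R3 ‖ R4 (parallel, both between nodes 0 and 3) = 1/(1/110 + 1/51000) = 109.8 Ω
  Rs1 = Rp1 + Rp2 (series, joined only at node 0) = 26.73 + 109.8 = 136.5 Ω
  Rp3 = R5 ‖ Rs1 (parallel, both between nodes 1 and 3) = 1/(1/13 + 1/136.5) = 11.87 Ω
R_th = 11.87 Ω
I_n = V_th/R_th = -0.003369/11.87 = -0.0002838 A, and R_n = R_th = 11.87 Ω

Final answer: I_n = -0.0002838 A, R_n = 11.87 Ω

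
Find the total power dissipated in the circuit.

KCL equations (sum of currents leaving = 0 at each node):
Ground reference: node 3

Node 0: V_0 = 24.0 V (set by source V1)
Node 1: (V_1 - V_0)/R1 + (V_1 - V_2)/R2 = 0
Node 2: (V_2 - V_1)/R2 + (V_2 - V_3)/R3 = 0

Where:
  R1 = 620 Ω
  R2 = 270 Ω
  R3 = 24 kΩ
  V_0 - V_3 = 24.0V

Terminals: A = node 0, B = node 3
Nodal analysis, taking node 3 as the 0 V reference.
Source V1 fixes V_0 = 24 V.
KCL at each unknown node (sum of currents leaving = 0; resistances in Ω):
  Node 1: (V_1 - 24)/620 + (V_1 - V_2)/270 = 0
  Node 2: (V_2 - V_1)/270 + (V_2 - 0)/24000 = 0
Collecting terms (coefficients in siemens):
  0.005317·V_1 - 0.003704·V_2 = 0.03871
  0.003745·V_2 - 0.003704·V_1 = 0
Determinant D = (0.005317)(0.003745) - (-0.003704)(-0.003704) = 0.000006195
V_1 = [(0.03871)(0.003745) - (-0.003704)(0)]/D = 23.4 V
V_2 = [(0.005317)(0) - (0.03871)(-0.003704)]/D = 23.14 V
Power in each resistor, P = (ΔV)²/R:
  P_R1 = (24 - 23.4)²/620 = 0.0005765 W
  P_R2 = (23.4 - 23.14)²/270 = 0.000251 W
  P_R3 = (23.14 - 0)²/24000 = 0.02231 W
P_total = P_R1 + P_R2 + P_R3 = 0.02314 W

Final answer: 0.02314 W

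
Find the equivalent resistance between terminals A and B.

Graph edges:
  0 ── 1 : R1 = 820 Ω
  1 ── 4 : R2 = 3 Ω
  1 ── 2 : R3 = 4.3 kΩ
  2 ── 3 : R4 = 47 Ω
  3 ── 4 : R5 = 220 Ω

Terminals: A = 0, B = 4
Reduce the network between node 0 (A) and node 4 (B) by series/parallel combination:
  Rs1 = R3 + R4 (series, joined only at node 2) = 4300 + 47 = 4347 Ω
  Rs2 = R5 + Rs1 (series, joined only at node 3) = 220 + 4347 = 4567 Ω
  Rp1 = R2 ‖ Rs2 (parallel, both between nodes 1 and 4) = 1/(1/3 + 1/4567) = 2.998 Ω
  Rs3 = R1 + Rp1 (series, joined only at node 1) = 820 + 2.998 = 823 Ω
R_eq = 823 Ω

Final answer: 823 Ω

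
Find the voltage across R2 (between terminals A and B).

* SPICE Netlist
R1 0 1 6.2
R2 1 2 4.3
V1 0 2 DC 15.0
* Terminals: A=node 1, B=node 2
R1 and R2 are in series across V1 (node 0 → node 1 → node 2), and the output A–B is taken across R2, so this is a voltage divider.
Series current: I = V1/(R1 + R2) = 15/(6.2 + 4.3) = 15/10.5 = 1.429 A
V_R2 = I × R2 = V1 × R2/(R1 + R2) = 15 × 4.3/10.5 = 6.143 V

Final answer: 6.143 V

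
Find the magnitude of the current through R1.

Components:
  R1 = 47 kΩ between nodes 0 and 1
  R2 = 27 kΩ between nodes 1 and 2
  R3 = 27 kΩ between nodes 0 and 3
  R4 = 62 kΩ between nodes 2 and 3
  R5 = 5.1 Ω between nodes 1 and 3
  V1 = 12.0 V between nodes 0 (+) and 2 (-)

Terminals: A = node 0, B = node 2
Nodal analysis, taking node 2 as the 0 V reference.
Source V1 fixes V_0 = 12 V.
KCL at each unknown node (sum of currents leaving = 0; resistances in Ω):
  Node 1: (V_1 - 12)/47000 + (V_1 - 0)/27000 + (V_1 - V_3)/5.1 = 0
  Node 3: (V_3 - 12)/27000 + (V_3 - 0)/62000 + (V_3 - V_1)/5.1 = 0
Collecting terms (coefficients in siemens):
  0.1961·V_1 - 0.1961·V_3 = 0.0002553
  0.1961·V_3 - 0.1961·V_1 = 0.0004444
Determinant D = (0.1961)(0.1961) - (-0.1961)(-0.1961) = 0.00002186
V_1 = [(0.0002553)(0.1961) - (-0.1961)(0.0004444)]/D = 6.277 V
V_3 = [(0.1961)(0.0004444) - (0.0002553)(-0.1961)]/D = 6.277 V
I_R1 = (V_0 - V_1)/R1 = (12 - 6.277)/47000 = 0.0001218 A
|I_R1| = 0.0001218 A

Final answer: |I_R1| = 0.0001218 A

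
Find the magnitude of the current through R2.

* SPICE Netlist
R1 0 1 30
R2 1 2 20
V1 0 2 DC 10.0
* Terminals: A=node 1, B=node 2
Nodal analysis, taking node 2 as the 0 V reference.
Source V1 fixes V_0 = 10 V.
KCL at each unknown node (sum of currents leaving = 0; resistances in Ω):
  Node 1: (V_1 - 10)/30 + (V_1 - 0)/20 = 0
Collecting terms: 0.08333 × V_1 = 0.3333  =>  V_1 = 4 V
I_R2 = (V_1 - V_2)/R2 = (4 - 0)/20 = 0.2 A
|I_R2| = 0.2 A

Final answer: |I_R2| = 0.2 A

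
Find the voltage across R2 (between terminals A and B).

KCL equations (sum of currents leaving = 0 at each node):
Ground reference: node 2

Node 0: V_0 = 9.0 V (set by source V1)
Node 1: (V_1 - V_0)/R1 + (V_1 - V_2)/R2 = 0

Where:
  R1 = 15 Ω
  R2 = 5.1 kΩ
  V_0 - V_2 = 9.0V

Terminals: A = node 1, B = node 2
R1 and R2 are in series across V1 (node 0 → node 1 → node 2), and the output A–B is taken across R2, so this is a voltage divider.
Series current: I = V1/(R1 + R2) = 9/(15 + 5100) = 9/5115 = 0.00176 A
V_R2 = I × R2 = V1 × R2/(R1 + R2) = 9 × 5100/5115 = 8.974 V

Final answer: 8.974 V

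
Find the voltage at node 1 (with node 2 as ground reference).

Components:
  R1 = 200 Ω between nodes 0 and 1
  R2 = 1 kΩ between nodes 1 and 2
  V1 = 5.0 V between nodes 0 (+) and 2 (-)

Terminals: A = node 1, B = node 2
Nodal analysis, taking node 2 as the 0 V reference.
Source V1 fixes V_0 = 5 V.
KCL at each unknown node (sum of currents leaving = 0; resistances in Ω):
  Node 1: (V_1 - 5)/200 + (V_1 - 0)/1000 = 0
Collecting terms: 0.006 × V_1 = 0.025  =>  V_1 = 4.167 V
The requested potential is V_1 = 4.167 V.

Final answer: V_1 = 4.167 V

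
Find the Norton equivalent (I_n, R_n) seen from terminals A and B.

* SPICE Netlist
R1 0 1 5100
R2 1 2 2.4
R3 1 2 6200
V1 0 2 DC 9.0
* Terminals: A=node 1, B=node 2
Find the Thévenin equivalent first; then I_n = V_th/R_th and R_n = R_th.
Step 1 — V_th is the open-circuit voltage V_A - V_B (nothing connected across the terminals).
Nodal analysis, taking node 2 as the 0 V reference.
Source V1 fixes V_0 = 9 V.
KCL at each unknown node (sum of currents leaving = 0; resistances in Ω):
  Node 1: (V_1 - 9)/5100 + (V_1 - 0)/2.4 + (V_1 - 0)/6200 = 0
Collecting terms: 0.417 × V_1 = 0.001765  =>  V_1 = 0.004232 V
V_th = V_1 - V_2 = 0.004232 - 0 = 0.004232 V
Step 2 — R_th: zero the source — replace V1 by a short circuit (node 2 merges into node 0) — and find the resistance seen between A (node 1) and B (node 0).
Reduce the network between node 1 (A) and node 0 (B) by series/parallel combination:
  Rp1 = R1 ‖ R2 ‖ R3 (parallel, all between nodes 0 and 1) = 1/(1/5100 + 1/2.4 + 1/6200) = 2.398 Ω
R_th = 2.398 Ω
I_n = V_th/R_th = 0.004232/2.398 = 0.001765 A, and R_n = R_th = 2.398 Ω

Final answer: I_n = 0.001765 A, R_n = 2.398 Ω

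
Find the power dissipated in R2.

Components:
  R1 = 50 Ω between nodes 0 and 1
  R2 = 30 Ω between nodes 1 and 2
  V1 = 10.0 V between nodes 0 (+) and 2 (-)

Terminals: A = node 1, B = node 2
Nodal analysis, taking node 2 as the 0 V reference.
Source V1 fixes V_0 = 10 V.
KCL at each unknown node (sum of currents leaving = 0; resistances in Ω):
  Node 1: (V_1 - 10)/50 + (V_1 - 0)/30 = 0
Collecting terms: 0.05333 × V_1 = 0.2  =>  V_1 = 3.75 V
I_R2 = (V_1 - V_2)/R2 = (3.75 - 0)/30 = 0.125 A
P_R2 = I_R2² × R2 = (0.125)² × 30 = 0.4688 W

Final answer: 0.4688 W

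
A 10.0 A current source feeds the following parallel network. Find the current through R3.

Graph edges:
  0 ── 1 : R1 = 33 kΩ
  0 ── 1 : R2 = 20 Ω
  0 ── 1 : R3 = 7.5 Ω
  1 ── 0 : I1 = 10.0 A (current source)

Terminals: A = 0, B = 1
All resistors sit directly between nodes 0 and 1, so they are in parallel and share one voltage V; the full source current 10 A splits among them.
1/R_par = 1/33000 + 1/20 + 1/7.5 = 0.1834 S  =>  R_par = 5.454 Ω
V = I × R_par = 10 × 5.454 = 54.54 V
I_R3 = V/R3 = 54.54/7.5 = 7.272 A

Final answer: 7.272 A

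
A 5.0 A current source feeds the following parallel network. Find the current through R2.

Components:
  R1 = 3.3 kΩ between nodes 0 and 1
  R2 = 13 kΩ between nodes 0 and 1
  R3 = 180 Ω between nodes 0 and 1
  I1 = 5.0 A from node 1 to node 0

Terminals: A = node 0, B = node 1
All resistors sit directly between nodes 0 and 1, so they are in parallel and share one voltage V; the full source current 5 A splits among them.
1/R_par = 1/3300 + 1/13000 + 1/180 = 0.005936 S  =>  R_par = 168.5 Ω
V = I × R_par = 5 × 168.5 = 842.4 V
I_R2 = V/R2 = 842.4/13000 = 0.0648 A

Final answer: 0.0648 A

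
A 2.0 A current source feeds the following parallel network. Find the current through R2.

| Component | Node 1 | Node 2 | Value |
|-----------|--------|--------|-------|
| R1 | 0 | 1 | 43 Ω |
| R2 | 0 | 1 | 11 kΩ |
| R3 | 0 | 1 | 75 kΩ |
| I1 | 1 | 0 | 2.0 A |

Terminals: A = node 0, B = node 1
All resistors sit directly between nodes 0 and 1, so they are in parallel and share one voltage V; the full source current 2 A splits among them.
1/R_par = 1/43 + 1/11000 + 1/75000 = 0.02336 S  =>  R_par = 42.81 Ω
V = I × R_par = 2 × 42.81 = 85.62 V
I_R2 = V/R2 = 85.62/11000 = 0.007783 A

Final answer: 0.007783 A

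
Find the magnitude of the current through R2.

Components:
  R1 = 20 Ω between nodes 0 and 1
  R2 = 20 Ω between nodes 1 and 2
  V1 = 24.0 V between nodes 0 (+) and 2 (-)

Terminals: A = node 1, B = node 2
Nodal analysis, taking node 2 as the 0 V reference.
Source V1 fixes V_0 = 24 V.
KCL at each unknown node (sum of currents leaving = 0; resistances in Ω):
  Node 1: (V_1 - 24)/20 + (V_1 - 0)/20 = 0
Collecting terms: 0.1 × V_1 = 1.2  =>  V_1 = 12 V
I_R2 = (V_1 - V_2)/R2 = (12 - 0)/20 = 0.6 A
|I_R2| = 0.6 A

Final answer: |I_R2| = 0.6 A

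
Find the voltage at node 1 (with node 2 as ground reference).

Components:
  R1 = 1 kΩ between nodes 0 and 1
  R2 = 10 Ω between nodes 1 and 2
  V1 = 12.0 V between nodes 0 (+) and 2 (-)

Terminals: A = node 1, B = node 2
Nodal analysis, taking node 2 as the 0 V reference.
Source V1 fixes V_0 = 12 V.
KCL at each unknown node (sum of currents leaving = 0; resistances in Ω):
  Node 1: (V_1 - 12)/1000 + (V_1 - 0)/10 = 0
Collecting terms: 0.101 × V_1 = 0.012  =>  V_1 = 0.1188 V
The requested potential is V_1 = 0.1188 V.

Final answer: V_1 = 0.1188 V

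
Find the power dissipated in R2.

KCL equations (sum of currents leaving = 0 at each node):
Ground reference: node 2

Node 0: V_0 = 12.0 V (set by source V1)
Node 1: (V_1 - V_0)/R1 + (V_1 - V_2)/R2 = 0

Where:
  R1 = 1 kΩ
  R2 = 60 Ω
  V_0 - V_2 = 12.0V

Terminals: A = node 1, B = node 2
Nodal analysis, taking node 2 as the 0 V reference.
Source V1 fixes V_0 = 12 V.
KCL at each unknown node (sum of currents leaving = 0; resistances in Ω):
  Node 1: (V_1 - 12)/1000 + (V_1 - 0)/60 = 0
Collecting terms: 0.01767 × V_1 = 0.012  =>  V_1 = 0.6792 V
I_R2 = (V_1 - V_2)/R2 = (0.6792 - 0)/60 = 0.01132 A
P_R2 = I_R2² × R2 = (0.01132)² × 60 = 0.00769 W

Final answer: 0.00769 W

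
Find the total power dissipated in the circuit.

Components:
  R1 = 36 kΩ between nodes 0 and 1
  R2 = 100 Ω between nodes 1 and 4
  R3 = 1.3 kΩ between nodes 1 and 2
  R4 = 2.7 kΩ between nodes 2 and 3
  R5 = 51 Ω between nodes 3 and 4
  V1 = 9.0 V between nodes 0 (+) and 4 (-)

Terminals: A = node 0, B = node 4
Nodal analysis, taking node 4 as the 0 V reference.
Source V1 fixes V_0 = 9 V.
KCL at each unknown node (sum of currents leaving = 0; resistances in Ω):
  Node 1: (V_1 - 9)/36000 + (V_1 - 0)/100 + (V_1 - V_2)/1300 = 0
  Node 2: (V_2 - V_1)/1300 + (V_2 - V_3)/2700 = 0
  Node 3: (V_3 - V_2)/2700 + (V_3 - 0)/51 = 0
Collecting terms (coefficients in siemens):
  0.0108·V_1 - 0.0007692·V_2 = 0.00025
  0.00114·V_2 - 0.0007692·V_1 - 0.0003704·V_3 = 0
  0.01998·V_3 - 0.0003704·V_2 = 0
Solving these 3 simultaneous equations (Gaussian elimination) gives:
  V_1 = 0.02433 V, V_2 = 0.01652 V, V_3 = 0.0003063 V
Power in each resistor, P = (ΔV)²/R:
  P_R1 = (9 - 0.02433)²/36000 = 0.002238 W
  P_R2 = (0.02433 - 0)²/100 = 0.00000592 W
  P_R3 = (0.02433 - 0.01652)²/1300 = 0.0000000469 W
  P_R4 = (0.01652 - 0.0003063)²/2700 = 0.00000009741 W
  P_R5 = (0.0003063 - 0)²/51 = 0.00000000184 W
P_total = P_R1 + P_R2 + P_R3 + P_R4 + P_R5 = 0.002244 W

Final answer: 0.002244 W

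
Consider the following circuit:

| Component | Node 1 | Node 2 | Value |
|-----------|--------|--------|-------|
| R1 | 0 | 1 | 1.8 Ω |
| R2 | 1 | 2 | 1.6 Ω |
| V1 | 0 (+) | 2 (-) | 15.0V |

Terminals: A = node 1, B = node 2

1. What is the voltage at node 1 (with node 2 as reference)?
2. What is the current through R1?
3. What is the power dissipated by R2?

Nodal analysis, taking node 2 as the 0 V reference.
Source V1 fixes V_0 = 15 V.
KCL at each unknown node (sum of currents leaving = 0; resistances in Ω):
  Node 1: (V_1 - 15)/1.8 + (V_1 - 0)/1.6 = 0
Collecting terms: 1.181 × V_1 = 8.333  =>  V_1 = 7.059 V
Part 1:
  Read off the nodal solution: V_1 = 7.059 V
Part 2:
  I_R1 = (V_0 - V_1)/R1 = (15 - 7.059)/1.8 = 4.412 A
  Magnitude: I_R1 = 4.412 A
Part 3:
  I_R2 = (V_1 - V_2)/R2 = (7.059 - 0)/1.6 = 4.412 A
  P_R2 = I_R2² × R2 = (4.412)² × 1.6 = 31.14 W

Final answers:
1. V_1 = 7.059 V
2. I_R1 = 4.412 A
3. P_R2 = 31.14 W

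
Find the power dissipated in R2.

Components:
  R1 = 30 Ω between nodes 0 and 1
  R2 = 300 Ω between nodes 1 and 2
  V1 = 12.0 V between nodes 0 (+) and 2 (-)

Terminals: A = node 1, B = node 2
Nodal analysis, taking node 2 as the 0 V reference.
Source V1 fixes V_0 = 12 V.
KCL at each unknown node (sum of currents leaving = 0; resistances in Ω):
  Node 1: (V_1 - 12)/30 + (V_1 - 0)/300 = 0
Collecting terms: 0.03667 × V_1 = 0.4  =>  V_1 = 10.91 V
I_R2 = (V_1 - V_2)/R2 = (10.91 - 0)/300 = 0.03636 A
P_R2 = I_R2² × R2 = (0.03636)² × 300 = 0.3967 W

Final answer: 0.3967 W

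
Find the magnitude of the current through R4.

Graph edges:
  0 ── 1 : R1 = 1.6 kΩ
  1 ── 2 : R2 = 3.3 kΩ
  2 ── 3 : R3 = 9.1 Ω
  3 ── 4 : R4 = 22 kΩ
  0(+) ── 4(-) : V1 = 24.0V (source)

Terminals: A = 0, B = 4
Nodal analysis, taking node 4 as the 0 V reference.
Source V1 fixes V_0 = 24 V.
KCL at each unknown node (sum of currents leaving = 0; resistances in Ω):
  Node 1: (V_1 - 24)/1600 + (V_1 - V_2)/3300 = 0
  Node 2: (V_2 - V_1)/3300 + (V_2 - V_3)/9.1 = 0
  Node 3: (V_3 - V_2)/9.1 + (V_3 - 0)/22000 = 0
Collecting terms (coefficients in siemens):
  0.000928·V_1 - 0.000303·V_2 = 0.015
  0.1102·V_2 - 0.000303·V_1 - 0.1099·V_3 = 0
  0.1099·V_3 - 0.1099·V_2 = 0
Solving these 3 simultaneous equations (Gaussian elimination) gives:
  V_1 = 22.57 V, V_2 = 19.63 V, V_3 = 19.62 V
I_R4 = (V_3 - V_4)/R4 = (19.62 - 0)/22000 = 0.0008919 A
|I_R4| = 0.0008919 A

Final answer: |I_R4| = 0.0008919 A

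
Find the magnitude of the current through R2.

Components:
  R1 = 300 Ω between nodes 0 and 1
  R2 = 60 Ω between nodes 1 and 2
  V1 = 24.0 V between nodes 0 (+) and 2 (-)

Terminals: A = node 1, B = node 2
Nodal analysis, taking node 2 as the 0 V reference.
Source V1 fixes V_0 = 24 V.
KCL at each unknown node (sum of currents leaving = 0; resistances in Ω):
  Node 1: (V_1 - 24)/300 + (V_1 - 0)/60 = 0
Collecting terms: 0.02 × V_1 = 0.08  =>  V_1 = 4 V
I_R2 = (V_1 - V_2)/R2 = (4 - 0)/60 = 0.06667 A
|I_R2| = 0.06667 A

Final answer: |I_R2| = 0.06667 A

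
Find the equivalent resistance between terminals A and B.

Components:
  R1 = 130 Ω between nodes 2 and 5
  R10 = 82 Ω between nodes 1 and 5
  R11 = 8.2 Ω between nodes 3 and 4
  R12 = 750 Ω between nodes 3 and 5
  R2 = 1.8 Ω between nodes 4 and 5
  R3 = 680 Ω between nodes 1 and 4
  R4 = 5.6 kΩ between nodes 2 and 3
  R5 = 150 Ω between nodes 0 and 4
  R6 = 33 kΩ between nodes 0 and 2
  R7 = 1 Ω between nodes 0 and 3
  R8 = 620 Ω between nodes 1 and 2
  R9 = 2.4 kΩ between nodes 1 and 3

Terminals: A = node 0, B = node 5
The network is not a plain series/parallel combination. Inject a 1 A test current into terminal A (node 0) and return it from terminal B (node 5); then R_eq = V_A / (1 A).
Nodal analysis, taking node 5 as the 0 V reference.
Current source I_test pushes 1 A into node 0 and draws it out of node 5.
KCL at each unknown node (sum of currents leaving = 0; resistances in Ω):
  Node 0: (V_0 - V_4)/150 + (V_0 - V_2)/33000 + (V_0 - V_3)/1 - 1 = 0
  Node 1: (V_1 - V_4)/680 + (V_1 - V_2)/620 + (V_1 - V_3)/2400 + (V_1 - 0)/82 = 0
  Node 2: (V_2 - V_0)/33000 + (V_2 - V_1)/620 + (V_2 - 0)/130 + (V_2 - V_3)/5600 = 0
  Node 3: (V_3 - V_0)/1 + (V_3 - V_1)/2400 + (V_3 - V_2)/5600 + (V_3 - V_4)/8.2 + (V_3 - 0)/750 = 0
  Node 4: (V_4 - V_0)/150 + (V_4 - V_1)/680 + (V_4 - V_3)/8.2 + (V_4 - 0)/1.8 = 0
Collecting terms (coefficients in siemens):
  1.007·V_0 - 0.0000303·V_2 - 1·V_3 - 0.006667·V_4 = 1
  0.0157·V_1 - 0.001613·V_2 - 0.0004167·V_3 - 0.001471·V_4 = 0
  0.009514·V_2 - 0.0000303·V_0 - 0.001613·V_1 - 0.0001786·V_3 = 0
  1.124·V_3 - 1·V_0 - 0.0004167·V_1 - 0.0001786·V_2 - 0.122·V_4 = 0
  0.6856·V_4 - 0.006667·V_0 - 0.001471·V_1 - 0.122·V_3 = 0
Solving these 5 simultaneous equations (Gaussian elimination) gives:
  V_0 = 10.29 V, V_1 = 0.4426 V, V_2 = 0.2833 V, V_3 = 9.349 V
  V_4 = 1.764 V
R_eq = V_0 / 1 A = 10.29 Ω

Final answer: 10.29 Ω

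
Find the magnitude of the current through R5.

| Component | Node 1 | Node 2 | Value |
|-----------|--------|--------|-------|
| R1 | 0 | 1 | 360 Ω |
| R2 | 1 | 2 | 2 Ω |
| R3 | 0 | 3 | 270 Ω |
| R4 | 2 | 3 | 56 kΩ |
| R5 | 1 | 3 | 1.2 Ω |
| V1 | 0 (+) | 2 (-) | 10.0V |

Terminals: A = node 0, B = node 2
Nodal analysis, taking node 2 as the 0 V reference.
Source V1 fixes V_0 = 10 V.
KCL at each unknown node (sum of currents leaving = 0; resistances in Ω):
  Node 1: (V_1 - 10)/360 + (V_1 - 0)/2 + (V_1 - V_3)/1.2 = 0
  Node 3: (V_3 - 10)/270 + (V_3 - 0)/56000 + (V_3 - V_1)/1.2 = 0
Collecting terms (coefficients in siemens):
  1.336·V_1 - 0.8333·V_3 = 0.02778
  0.8371·V_3 - 0.8333·V_1 = 0.03704
Determinant D = (1.336)(0.8371) - (-0.8333)(-0.8333) = 0.424
V_1 = [(0.02778)(0.8371) - (-0.8333)(0.03704)]/D = 0.1276 V
V_3 = [(1.336)(0.03704) - (0.02778)(-0.8333)]/D = 0.1713 V
I_R5 = (V_1 - V_3)/R5 = (0.1276 - 0.1713)/1.2 = -0.0364 A
|I_R5| = 0.0364 A

Final answer: |I_R5| = 0.0364 A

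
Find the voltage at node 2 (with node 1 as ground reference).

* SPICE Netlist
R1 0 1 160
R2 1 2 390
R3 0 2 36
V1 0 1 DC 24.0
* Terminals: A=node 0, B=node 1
Nodal analysis, taking node 1 as the 0 V reference.
Source V1 fixes V_0 = 24 V.
KCL at each unknown node (sum of currents leaving = 0; resistances in Ω):
  Node 2: (V_2 - 0)/390 + (V_2 - 24)/36 = 0
Collecting terms: 0.03034 × V_2 = 0.6667  =>  V_2 = 21.97 V
The requested potential is V_2 = 21.97 V.

Final answer: V_2 = 21.97 V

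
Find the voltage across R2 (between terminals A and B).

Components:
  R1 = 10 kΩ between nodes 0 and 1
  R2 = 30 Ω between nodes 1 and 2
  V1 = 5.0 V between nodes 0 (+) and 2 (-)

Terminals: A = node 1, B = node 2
R1 and R2 are in series across V1 (node 0 → node 1 → node 2), and the output A–B is taken across R2, so this is a voltage divider.
Series current: I = V1/(R1 + R2) = 5/(10000 + 30) = 5/10030 = 0.0004985 A
V_R2 = I × R2 = V1 × R2/(R1 + R2) = 5 × 30/10030 = 0.01496 V

Final answer: 0.01496 V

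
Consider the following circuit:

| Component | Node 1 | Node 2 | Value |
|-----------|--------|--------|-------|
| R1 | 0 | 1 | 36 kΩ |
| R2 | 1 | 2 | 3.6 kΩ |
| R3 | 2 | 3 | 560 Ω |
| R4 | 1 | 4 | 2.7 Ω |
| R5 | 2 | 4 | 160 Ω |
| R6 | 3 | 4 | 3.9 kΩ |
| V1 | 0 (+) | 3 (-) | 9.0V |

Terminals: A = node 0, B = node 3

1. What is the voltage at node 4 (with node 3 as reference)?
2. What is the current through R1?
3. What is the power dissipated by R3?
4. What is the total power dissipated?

Nodal analysis, taking node 3 as the 0 V reference.
Source V1 fixes V_0 = 9 V.
KCL at each unknown node (sum of currents leaving = 0; resistances in Ω):
  Node 1: (V_1 - 9)/36000 + (V_1 - V_2)/3600 + (V_1 - V_4)/2.7 = 0
  Node 2: (V_2 - V_1)/3600 + (V_2 - 0)/560 + (V_2 - V_4)/160 = 0
  Node 4: (V_4 - V_1)/2.7 + (V_4 - V_2)/160 + (V_4 - 0)/3900 = 0
Collecting terms (coefficients in siemens):
  0.3707·V_1 - 0.0002778·V_2 - 0.3704·V_4 = 0.00025
  0.008313·V_2 - 0.0002778·V_1 - 0.00625·V_4 = 0
  0.3769·V_4 - 0.3704·V_1 - 0.00625·V_2 = 0
Solving these 3 simultaneous equations (Gaussian elimination) gives:
  V_1 = 0.1489 V, V_2 = 0.1164 V, V_4 = 0.1482 V
Part 1:
  Read off the nodal solution: V_4 = 0.1482 V
Part 2:
  I_R1 = (V_0 - V_1)/R1 = (9 - 0.1489)/36000 = 0.0002459 A
  Magnitude: I_R1 = 0.0002459 A
Part 3:
  I_R3 = (V_2 - V_3)/R3 = (0.1164 - 0)/560 = 0.0002079 A
  P_R3 = I_R3² × R3 = (0.0002079)² × 560 = 0.0000242 W
Part 4:
  Power in each resistor, P = (ΔV)²/R:
    P_R1 = (9 - 0.1489)²/36000 = 0.002176 W
    P_R2 = (0.1489 - 0.1164)²/3600 = 0.0000002926 W
    P_R3 = (0.1164 - 0)²/560 = 0.0000242 W
    P_R4 = (0.1489 - 0.1482)²/2.7 = 0.0000001515 W
    P_R5 = (0.1164 - 0.1482)²/160 = 0.000006326 W
    P_R6 = (0 - 0.1482)²/3900 = 0.000005633 W
  P_total = P_R1 + P_R2 + P_R3 + P_R4 + P_R5 + P_R6 = 0.002213 W

Final answers:
1. V_4 = 0.1482 V
2. I_R1 = 0.0002459 A
3. P_R3 = 2.42e-05 W
4. P_total = 0.002213 W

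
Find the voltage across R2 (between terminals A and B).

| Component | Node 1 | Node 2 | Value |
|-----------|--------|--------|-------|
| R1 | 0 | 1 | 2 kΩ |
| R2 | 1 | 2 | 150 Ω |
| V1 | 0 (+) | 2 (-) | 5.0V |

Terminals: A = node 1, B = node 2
R1 and R2 are in series across V1 (node 0 → node 1 → node 2), and the output A–B is taken across R2, so this is a voltage divider.
Series current: I = V1/(R1 + R2) = 5/(2000 + 150) = 5/2150 = 0.002326 A
V_R2 = I × R2 = V1 × R2/(R1 + R2) = 5 × 150/2150 = 0.3488 V

Final answer: 0.3488 V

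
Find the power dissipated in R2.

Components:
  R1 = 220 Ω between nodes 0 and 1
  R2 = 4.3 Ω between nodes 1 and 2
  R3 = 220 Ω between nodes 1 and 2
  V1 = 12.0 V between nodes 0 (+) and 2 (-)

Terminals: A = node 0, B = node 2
Nodal analysis, taking node 2 as the 0 V reference.
Source V1 fixes V_0 = 12 V.
KCL at each unknown node (sum of currents leaving = 0; resistances in Ω):
  Node 1: (V_1 - 12)/220 + (V_1 - 0)/4.3 + (V_1 - 0)/220 = 0
Collecting terms: 0.2416 × V_1 = 0.05455  =>  V_1 = 0.2257 V
I_R2 = (V_1 - V_2)/R2 = (0.2257 - 0)/4.3 = 0.05249 A
P_R2 = I_R2² × R2 = (0.05249)² × 4.3 = 0.01185 W

Final answer: 0.01185 W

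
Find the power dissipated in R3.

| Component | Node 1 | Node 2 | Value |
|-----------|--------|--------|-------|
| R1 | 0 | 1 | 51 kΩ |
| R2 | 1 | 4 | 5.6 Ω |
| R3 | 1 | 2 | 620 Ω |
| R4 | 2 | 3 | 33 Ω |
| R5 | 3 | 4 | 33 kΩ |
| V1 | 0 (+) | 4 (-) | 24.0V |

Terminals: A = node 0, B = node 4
Nodal analysis, taking node 4 as the 0 V reference.
Source V1 fixes V_0 = 24 V.
KCL at each unknown node (sum of currents leaving = 0; resistances in Ω):
  Node 1: (V_1 - 24)/51000 + (V_1 - 0)/5.6 + (V_1 - V_2)/620 = 0
  Node 2: (V_2 - V_1)/620 + (V_2 - V_3)/33 = 0
  Node 3: (V_3 - V_2)/33 + (V_3 - 0)/33000 = 0
Collecting terms (coefficients in siemens):
  0.1802·V_1 - 0.001613·V_2 = 0.0004706
  0.03192·V_2 - 0.001613·V_1 - 0.0303·V_3 = 0
  0.03033·V_3 - 0.0303·V_2 = 0
Solving these 3 simultaneous equations (Gaussian elimination) gives:
  V_1 = 0.002635 V, V_2 = 0.002586 V, V_3 = 0.002583 V
I_R3 = (V_1 - V_2)/R3 = (0.002635 - 0.002586)/620 = 0.00000007829 A
P_R3 = I_R3² × R3 = (0.00000007829)² × 620 = 0.0000000000038 W

Final answer: 3.8e-12 W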